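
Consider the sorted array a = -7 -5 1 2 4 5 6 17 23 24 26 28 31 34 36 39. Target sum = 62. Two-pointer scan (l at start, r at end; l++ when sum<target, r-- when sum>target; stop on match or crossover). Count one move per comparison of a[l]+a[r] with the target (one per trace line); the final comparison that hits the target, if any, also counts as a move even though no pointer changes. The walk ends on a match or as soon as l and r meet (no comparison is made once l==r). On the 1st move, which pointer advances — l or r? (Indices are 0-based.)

[0,15] -7+39=32 <62 → l++

l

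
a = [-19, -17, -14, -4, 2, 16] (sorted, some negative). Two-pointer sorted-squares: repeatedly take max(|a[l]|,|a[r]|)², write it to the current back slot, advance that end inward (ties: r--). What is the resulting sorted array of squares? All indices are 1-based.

[1,6] |-19|>|16| out[6]=361 → l++
[2,6] |-17|>|16| out[5]=289 → l++
[3,6] |-14|<=|16| out[4]=256 → r--
[3,5] |-14|>|2| out[3]=196 → l++
[4,5] |-4|>|2| out[2]=16 → l++
[5,5] |2|<=|2| out[1]=4 → r--

[4, 16, 196, 256, 289, 361]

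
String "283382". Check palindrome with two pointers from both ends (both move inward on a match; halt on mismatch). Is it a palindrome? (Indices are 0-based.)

[0,5] '2'=='2' → l++,r--
[1,4] '8'=='8' → l++,r--
[2,3] '3'=='3' → l++,r--

palindrome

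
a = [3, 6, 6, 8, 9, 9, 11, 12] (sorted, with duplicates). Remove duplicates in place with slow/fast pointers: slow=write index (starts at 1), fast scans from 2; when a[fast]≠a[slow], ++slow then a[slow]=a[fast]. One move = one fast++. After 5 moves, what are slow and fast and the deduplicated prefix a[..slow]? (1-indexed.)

slow=4, fast=7, prefix=[3, 6, 8, 9]

(s=1,f=2) a[fast]=6≠a[slow]=3 write a[2]=6 → slow++,fast++
(s=2,f=3) a[fast]=6=a[slow] dup → fast++
(s=2,f=4) a[fast]=8≠a[slow]=6 write a[3]=8 → slow++,fast++
(s=3,f=5) a[fast]=9≠a[slow]=8 write a[4]=9 → slow++,fast++
(s=4,f=6) a[fast]=9=a[slow] dup → fast++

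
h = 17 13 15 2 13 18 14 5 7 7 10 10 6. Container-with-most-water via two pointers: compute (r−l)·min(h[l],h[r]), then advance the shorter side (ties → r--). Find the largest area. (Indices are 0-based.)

l=0 r=12: min(17,6)*12=72 best=72 *, r--
l=0 r=11: min(17,10)*11=110 best=110 *, r--
l=0 r=10: min(17,10)*10=100 best=110, r--
l=0 r=9: min(17,7)*9=63 best=110, r--
l=0 r=8: min(17,7)*8=56 best=110, r--
l=0 r=7: min(17,5)*7=35 best=110, r--
l=0 r=6: min(17,14)*6=84 best=110, r--
l=0 r=5: min(17,18)*5=85 best=110, l++
l=1 r=5: min(13,18)*4=52 best=110, l++
l=2 r=5: min(15,18)*3=45 best=110, l++
l=3 r=5: min(2,18)*2=4 best=110, l++
l=4 r=5: min(13,18)*1=13 best=110, l++

max area = 110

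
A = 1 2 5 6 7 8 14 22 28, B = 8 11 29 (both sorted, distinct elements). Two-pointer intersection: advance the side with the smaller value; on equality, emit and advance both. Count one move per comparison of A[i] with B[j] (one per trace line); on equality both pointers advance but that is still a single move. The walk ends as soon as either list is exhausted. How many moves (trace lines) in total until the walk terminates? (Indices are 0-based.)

i=0 j=0: 1<8, i++
i=1 j=0: 2<8, i++
i=2 j=0: 5<8, i++
i=3 j=0: 6<8, i++
i=4 j=0: 7<8, i++
i=5 j=0: 8==8 emit, i++,j++
i=6 j=1: 14>11, j++
i=6 j=2: 14<29, i++
i=7 j=2: 22<29, i++
i=8 j=2: 28<29, i++

10 moves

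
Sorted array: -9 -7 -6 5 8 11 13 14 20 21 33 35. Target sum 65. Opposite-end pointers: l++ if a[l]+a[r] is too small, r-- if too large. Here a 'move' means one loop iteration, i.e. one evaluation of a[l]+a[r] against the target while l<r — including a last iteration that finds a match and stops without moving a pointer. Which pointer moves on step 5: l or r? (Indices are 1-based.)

l

l=1 r=12: -9+35=26 <65, l++
l=2 r=12: -7+35=28 <65, l++
l=3 r=12: -6+35=29 <65, l++
l=4 r=12: 5+35=40 <65, l++
l=5 r=12: 8+35=43 <65, l++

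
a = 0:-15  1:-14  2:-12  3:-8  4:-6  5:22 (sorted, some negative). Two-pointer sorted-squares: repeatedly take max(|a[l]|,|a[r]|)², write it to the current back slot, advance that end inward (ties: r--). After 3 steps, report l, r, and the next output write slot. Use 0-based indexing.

l=0 r=5: |-15|<=|22| out[5]=484, r--
l=0 r=4: |-15|>|-6| out[4]=225, l++
l=1 r=4: |-14|>|-6| out[3]=196, l++

l=2, r=4, next write slot=2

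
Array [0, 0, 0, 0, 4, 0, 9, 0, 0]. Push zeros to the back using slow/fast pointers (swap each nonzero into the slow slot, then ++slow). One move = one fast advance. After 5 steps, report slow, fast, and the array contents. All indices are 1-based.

slow=1 fast=1: a[fast]=0, fast++
slow=1 fast=2: a[fast]=0, fast++
slow=1 fast=3: a[fast]=0, fast++
slow=1 fast=4: a[fast]=0, fast++
slow=1 fast=5: a[fast]=4≠0 swap→a[1]=4, slow++,fast++

slow=2, fast=6, a=[4, 0, 0, 0, 0, 0, 9, 0, 0]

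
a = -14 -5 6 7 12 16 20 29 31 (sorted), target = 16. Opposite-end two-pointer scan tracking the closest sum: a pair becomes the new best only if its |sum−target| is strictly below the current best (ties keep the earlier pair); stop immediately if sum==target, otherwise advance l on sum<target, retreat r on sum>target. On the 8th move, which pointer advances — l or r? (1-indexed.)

l

l=1 r=9: -14+31=17 d=1 *, r--
l=1 r=8: -14+29=15 d=1, l++
l=2 r=8: -5+29=24 d=8, r--
l=2 r=7: -5+20=15 d=1, l++
l=3 r=7: 6+20=26 d=10, r--
l=3 r=6: 6+16=22 d=6, r--
l=3 r=5: 6+12=18 d=2, r--
l=3 r=4: 6+7=13 d=3, l++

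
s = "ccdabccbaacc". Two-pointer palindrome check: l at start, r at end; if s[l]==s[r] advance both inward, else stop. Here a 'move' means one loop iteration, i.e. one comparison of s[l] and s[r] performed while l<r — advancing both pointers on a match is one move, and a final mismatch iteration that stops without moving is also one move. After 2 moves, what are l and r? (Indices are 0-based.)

l=2, r=9

l=0 r=11: 'c'=='c', l++,r--
l=1 r=10: 'c'=='c', l++,r--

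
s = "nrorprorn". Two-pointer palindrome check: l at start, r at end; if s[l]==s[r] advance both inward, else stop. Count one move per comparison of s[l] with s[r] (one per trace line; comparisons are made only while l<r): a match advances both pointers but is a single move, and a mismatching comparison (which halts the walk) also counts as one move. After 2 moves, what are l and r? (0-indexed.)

l=0 r=8: 'n'=='n', l++,r--
l=1 r=7: 'r'=='r', l++,r--

l=2, r=6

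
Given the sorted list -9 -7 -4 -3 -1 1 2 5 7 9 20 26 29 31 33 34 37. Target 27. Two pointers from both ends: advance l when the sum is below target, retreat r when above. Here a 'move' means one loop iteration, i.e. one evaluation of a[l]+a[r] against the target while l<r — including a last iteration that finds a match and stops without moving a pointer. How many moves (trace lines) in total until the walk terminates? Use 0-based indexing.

3 moves

[0,16] -9+37=28 >27 → r--
[0,15] -9+34=25 <27 → l++
[1,15] -7+34=27 → found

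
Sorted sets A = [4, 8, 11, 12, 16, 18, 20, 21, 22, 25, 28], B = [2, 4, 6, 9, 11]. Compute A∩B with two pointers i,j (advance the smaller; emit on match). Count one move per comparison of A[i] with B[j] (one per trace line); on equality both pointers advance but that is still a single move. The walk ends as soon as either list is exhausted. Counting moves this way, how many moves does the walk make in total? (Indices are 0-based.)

6 moves

i=0 j=0: 4>2, j++
i=0 j=1: 4==4 emit, i++,j++
i=1 j=2: 8>6, j++
i=1 j=3: 8<9, i++
i=2 j=3: 11>9, j++
i=2 j=4: 11==11 emit, i++,j++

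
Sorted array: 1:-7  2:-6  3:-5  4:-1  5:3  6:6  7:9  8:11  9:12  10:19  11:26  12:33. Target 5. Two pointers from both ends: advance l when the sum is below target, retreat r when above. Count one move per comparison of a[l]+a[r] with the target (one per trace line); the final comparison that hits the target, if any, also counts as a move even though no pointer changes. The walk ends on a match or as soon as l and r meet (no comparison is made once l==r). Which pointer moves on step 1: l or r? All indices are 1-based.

[1,12] -7+33=26 >5 → r--

r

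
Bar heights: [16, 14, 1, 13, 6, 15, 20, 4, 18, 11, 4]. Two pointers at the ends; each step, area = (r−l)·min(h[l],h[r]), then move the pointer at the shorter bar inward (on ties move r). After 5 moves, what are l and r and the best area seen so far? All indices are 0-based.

[0,10] min(16,4)*10=40 best=40 * → r--
[0,9] min(16,11)*9=99 best=99 * → r--
[0,8] min(16,18)*8=128 best=128 * → l++
[1,8] min(14,18)*7=98 best=128 → l++
[2,8] min(1,18)*6=6 best=128 → l++

l=3, r=8, best area=128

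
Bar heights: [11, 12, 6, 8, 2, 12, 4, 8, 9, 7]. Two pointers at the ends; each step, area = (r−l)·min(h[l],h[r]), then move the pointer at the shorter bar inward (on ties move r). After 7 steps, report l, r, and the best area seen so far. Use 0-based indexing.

l=1, r=3, best area=72

l=0 r=9: min(11,7)*9=63 best=63 *, r--
l=0 r=8: min(11,9)*8=72 best=72 *, r--
l=0 r=7: min(11,8)*7=56 best=72, r--
l=0 r=6: min(11,4)*6=24 best=72, r--
l=0 r=5: min(11,12)*5=55 best=72, l++
l=1 r=5: min(12,12)*4=48 best=72, r--
l=1 r=4: min(12,2)*3=6 best=72, r--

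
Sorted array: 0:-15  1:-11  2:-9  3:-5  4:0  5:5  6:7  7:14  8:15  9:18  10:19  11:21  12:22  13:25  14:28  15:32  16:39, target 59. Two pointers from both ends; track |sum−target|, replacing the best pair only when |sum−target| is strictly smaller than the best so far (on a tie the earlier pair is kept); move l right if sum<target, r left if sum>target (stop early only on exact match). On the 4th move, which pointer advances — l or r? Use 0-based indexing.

l=0 r=16: -15+39=24 d=35 *, l++
l=1 r=16: -11+39=28 d=31 *, l++
l=2 r=16: -9+39=30 d=29 *, l++
l=3 r=16: -5+39=34 d=25 *, l++

l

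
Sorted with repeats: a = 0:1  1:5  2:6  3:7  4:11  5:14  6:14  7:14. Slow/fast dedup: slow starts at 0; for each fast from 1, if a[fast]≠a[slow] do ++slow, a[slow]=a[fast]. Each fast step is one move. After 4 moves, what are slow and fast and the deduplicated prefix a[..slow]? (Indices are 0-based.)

(s=0,f=1) a[fast]=5≠a[slow]=1 write a[1]=5 → slow++,fast++
(s=1,f=2) a[fast]=6≠a[slow]=5 write a[2]=6 → slow++,fast++
(s=2,f=3) a[fast]=7≠a[slow]=6 write a[3]=7 → slow++,fast++
(s=3,f=4) a[fast]=11≠a[slow]=7 write a[4]=11 → slow++,fast++

slow=4, fast=5, prefix=[1, 5, 6, 7, 11]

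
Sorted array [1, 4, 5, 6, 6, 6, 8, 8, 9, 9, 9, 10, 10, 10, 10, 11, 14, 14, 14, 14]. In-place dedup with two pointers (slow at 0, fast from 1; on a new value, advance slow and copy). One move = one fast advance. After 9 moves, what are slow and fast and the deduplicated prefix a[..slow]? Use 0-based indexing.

(s=0,f=1) a[fast]=4≠a[slow]=1 write a[1]=4 → slow++,fast++
(s=1,f=2) a[fast]=5≠a[slow]=4 write a[2]=5 → slow++,fast++
(s=2,f=3) a[fast]=6≠a[slow]=5 write a[3]=6 → slow++,fast++
(s=3,f=4) a[fast]=6=a[slow] dup → fast++
(s=3,f=5) a[fast]=6=a[slow] dup → fast++
(s=3,f=6) a[fast]=8≠a[slow]=6 write a[4]=8 → slow++,fast++
(s=4,f=7) a[fast]=8=a[slow] dup → fast++
(s=4,f=8) a[fast]=9≠a[slow]=8 write a[5]=9 → slow++,fast++
(s=5,f=9) a[fast]=9=a[slow] dup → fast++

slow=5, fast=10, prefix=[1, 4, 5, 6, 8, 9]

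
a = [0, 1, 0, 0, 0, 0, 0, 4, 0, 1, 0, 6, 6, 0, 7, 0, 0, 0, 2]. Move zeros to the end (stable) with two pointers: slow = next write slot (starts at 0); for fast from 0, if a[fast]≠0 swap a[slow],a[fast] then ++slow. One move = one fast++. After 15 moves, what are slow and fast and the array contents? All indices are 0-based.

slow=0 fast=0: a[fast]=0, fast++
slow=0 fast=1: a[fast]=1≠0 swap→a[0]=1, slow++,fast++
slow=1 fast=2: a[fast]=0, fast++
slow=1 fast=3: a[fast]=0, fast++
slow=1 fast=4: a[fast]=0, fast++
slow=1 fast=5: a[fast]=0, fast++
slow=1 fast=6: a[fast]=0, fast++
slow=1 fast=7: a[fast]=4≠0 swap→a[1]=4, slow++,fast++
slow=2 fast=8: a[fast]=0, fast++
slow=2 fast=9: a[fast]=1≠0 swap→a[2]=1, slow++,fast++
slow=3 fast=10: a[fast]=0, fast++
slow=3 fast=11: a[fast]=6≠0 swap→a[3]=6, slow++,fast++
slow=4 fast=12: a[fast]=6≠0 swap→a[4]=6, slow++,fast++
slow=5 fast=13: a[fast]=0, fast++
slow=5 fast=14: a[fast]=7≠0 swap→a[5]=7, slow++,fast++

slow=6, fast=15, a=[1, 4, 1, 6, 6, 7, 0, 0, 0, 0, 0, 0, 0, 0, 0, 0, 0, 0, 2]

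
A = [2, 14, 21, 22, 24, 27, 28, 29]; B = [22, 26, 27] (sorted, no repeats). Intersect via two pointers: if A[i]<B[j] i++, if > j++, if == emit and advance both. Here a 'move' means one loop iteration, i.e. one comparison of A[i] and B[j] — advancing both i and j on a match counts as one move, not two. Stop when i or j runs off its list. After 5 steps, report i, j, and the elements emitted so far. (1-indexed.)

[i=1,j=1] 2<22 → i++
[i=2,j=1] 14<22 → i++
[i=3,j=1] 21<22 → i++
[i=4,j=1] 22==22 emit → i++,j++
[i=5,j=2] 24<26 → i++

i=6, j=2, emitted=[22]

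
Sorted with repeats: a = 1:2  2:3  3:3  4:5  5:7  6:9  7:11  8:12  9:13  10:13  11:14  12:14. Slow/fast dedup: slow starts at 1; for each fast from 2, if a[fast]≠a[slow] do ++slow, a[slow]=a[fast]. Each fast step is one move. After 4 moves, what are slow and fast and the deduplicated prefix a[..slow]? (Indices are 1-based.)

slow=4, fast=6, prefix=[2, 3, 5, 7]

slow=1 fast=2: a[fast]=3≠a[slow]=2 write a[2]=3, slow++,fast++
slow=2 fast=3: a[fast]=3=a[slow] dup, fast++
slow=2 fast=4: a[fast]=5≠a[slow]=3 write a[3]=5, slow++,fast++
slow=3 fast=5: a[fast]=7≠a[slow]=5 write a[4]=7, slow++,fast++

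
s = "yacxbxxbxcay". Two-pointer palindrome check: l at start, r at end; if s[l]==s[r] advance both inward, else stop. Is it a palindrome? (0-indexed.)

palindrome

[0,11] 'y'=='y' → l++,r--
[1,10] 'a'=='a' → l++,r--
[2,9] 'c'=='c' → l++,r--
[3,8] 'x'=='x' → l++,r--
[4,7] 'b'=='b' → l++,r--
[5,6] 'x'=='x' → l++,r--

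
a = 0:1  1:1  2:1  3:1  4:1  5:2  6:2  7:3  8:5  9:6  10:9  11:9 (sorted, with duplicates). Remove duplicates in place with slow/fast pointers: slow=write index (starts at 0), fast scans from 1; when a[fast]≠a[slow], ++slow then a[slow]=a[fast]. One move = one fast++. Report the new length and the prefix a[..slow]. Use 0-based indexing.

length 6; prefix = [1, 2, 3, 5, 6, 9]

slow=0 fast=1: a[fast]=1=a[slow] dup, fast++
slow=0 fast=2: a[fast]=1=a[slow] dup, fast++
slow=0 fast=3: a[fast]=1=a[slow] dup, fast++
slow=0 fast=4: a[fast]=1=a[slow] dup, fast++
slow=0 fast=5: a[fast]=2≠a[slow]=1 write a[1]=2, slow++,fast++
slow=1 fast=6: a[fast]=2=a[slow] dup, fast++
slow=1 fast=7: a[fast]=3≠a[slow]=2 write a[2]=3, slow++,fast++
slow=2 fast=8: a[fast]=5≠a[slow]=3 write a[3]=5, slow++,fast++
slow=3 fast=9: a[fast]=6≠a[slow]=5 write a[4]=6, slow++,fast++
slow=4 fast=10: a[fast]=9≠a[slow]=6 write a[5]=9, slow++,fast++
slow=5 fast=11: a[fast]=9=a[slow] dup, fast++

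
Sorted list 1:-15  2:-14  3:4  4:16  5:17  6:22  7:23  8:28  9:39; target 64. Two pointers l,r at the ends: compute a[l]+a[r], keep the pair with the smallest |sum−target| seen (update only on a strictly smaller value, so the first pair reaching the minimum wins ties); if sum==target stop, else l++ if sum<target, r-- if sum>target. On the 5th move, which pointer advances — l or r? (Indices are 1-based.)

l=1 r=9: -15+39=24 d=40 *, l++
l=2 r=9: -14+39=25 d=39 *, l++
l=3 r=9: 4+39=43 d=21 *, l++
l=4 r=9: 16+39=55 d=9 *, l++
l=5 r=9: 17+39=56 d=8 *, l++

l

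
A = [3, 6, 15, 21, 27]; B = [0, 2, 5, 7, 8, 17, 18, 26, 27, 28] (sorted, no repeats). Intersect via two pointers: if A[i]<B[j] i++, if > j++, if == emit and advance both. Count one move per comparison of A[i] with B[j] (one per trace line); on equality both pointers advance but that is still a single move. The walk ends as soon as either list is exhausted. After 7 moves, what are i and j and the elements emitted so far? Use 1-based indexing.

i=3, j=6, emitted=[]

i=1 j=1: 3>0, j++
i=1 j=2: 3>2, j++
i=1 j=3: 3<5, i++
i=2 j=3: 6>5, j++
i=2 j=4: 6<7, i++
i=3 j=4: 15>7, j++
i=3 j=5: 15>8, j++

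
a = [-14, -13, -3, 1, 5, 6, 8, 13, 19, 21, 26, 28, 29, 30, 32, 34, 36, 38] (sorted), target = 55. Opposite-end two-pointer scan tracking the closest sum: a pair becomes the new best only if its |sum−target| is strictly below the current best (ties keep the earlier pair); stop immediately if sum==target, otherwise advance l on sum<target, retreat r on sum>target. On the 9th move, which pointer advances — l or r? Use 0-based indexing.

r

[0,17] -14+38=24 d=31 * → l++
[1,17] -13+38=25 d=30 * → l++
[2,17] -3+38=35 d=20 * → l++
[3,17] 1+38=39 d=16 * → l++
[4,17] 5+38=43 d=12 * → l++
[5,17] 6+38=44 d=11 * → l++
[6,17] 8+38=46 d=9 * → l++
[7,17] 13+38=51 d=4 * → l++
[8,17] 19+38=57 d=2 * → r--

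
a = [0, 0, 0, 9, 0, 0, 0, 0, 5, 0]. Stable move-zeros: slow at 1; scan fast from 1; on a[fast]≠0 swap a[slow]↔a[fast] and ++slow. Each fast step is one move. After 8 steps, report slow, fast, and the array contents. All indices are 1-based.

(s=1,f=1) a[fast]=0 → fast++
(s=1,f=2) a[fast]=0 → fast++
(s=1,f=3) a[fast]=0 → fast++
(s=1,f=4) a[fast]=9≠0 swap→a[1]=9 → slow++,fast++
(s=2,f=5) a[fast]=0 → fast++
(s=2,f=6) a[fast]=0 → fast++
(s=2,f=7) a[fast]=0 → fast++
(s=2,f=8) a[fast]=0 → fast++

slow=2, fast=9, a=[9, 0, 0, 0, 0, 0, 0, 0, 5, 0]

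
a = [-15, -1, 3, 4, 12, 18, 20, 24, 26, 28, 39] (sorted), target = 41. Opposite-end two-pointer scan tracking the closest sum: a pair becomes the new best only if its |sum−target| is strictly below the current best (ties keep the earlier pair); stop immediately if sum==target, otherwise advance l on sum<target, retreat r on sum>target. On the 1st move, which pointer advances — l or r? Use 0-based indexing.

[0,10] -15+39=24 d=17 * → l++

l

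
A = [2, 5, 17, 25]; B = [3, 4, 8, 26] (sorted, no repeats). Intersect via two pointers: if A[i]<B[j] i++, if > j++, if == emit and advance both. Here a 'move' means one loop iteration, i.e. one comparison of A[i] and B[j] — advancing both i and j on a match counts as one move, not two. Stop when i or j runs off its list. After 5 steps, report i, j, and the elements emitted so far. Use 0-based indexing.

i=2, j=3, emitted=[]

[i=0,j=0] 2<3 → i++
[i=1,j=0] 5>3 → j++
[i=1,j=1] 5>4 → j++
[i=1,j=2] 5<8 → i++
[i=2,j=2] 17>8 → j++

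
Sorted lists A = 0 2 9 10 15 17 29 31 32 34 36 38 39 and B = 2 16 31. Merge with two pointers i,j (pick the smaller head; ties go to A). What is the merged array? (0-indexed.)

[i=0,j=0] A[i]=0<=B[j]=2 take 0 → i++
[i=1,j=0] A[i]=2<=B[j]=2 take 2 → i++
[i=2,j=0] A[i]=9>B[j]=2 take 2 → j++
[i=2,j=1] A[i]=9<=B[j]=16 take 9 → i++
[i=3,j=1] A[i]=10<=B[j]=16 take 10 → i++
[i=4,j=1] A[i]=15<=B[j]=16 take 15 → i++
[i=5,j=1] A[i]=17>B[j]=16 take 16 → j++
[i=5,j=2] A[i]=17<=B[j]=31 take 17 → i++
[i=6,j=2] A[i]=29<=B[j]=31 take 29 → i++
[i=7,j=2] A[i]=31<=B[j]=31 take 31 → i++
[i=8,j=2] A[i]=32>B[j]=31 take 31 → j++
[i=8,j=3] B done, take A[i]=32 → i++
[i=9,j=3] B done, take A[i]=34 → i++
[i=10,j=3] B done, take A[i]=36 → i++
[i=11,j=3] B done, take A[i]=38 → i++
[i=12,j=3] B done, take A[i]=39 → i++

[0, 2, 2, 9, 10, 15, 16, 17, 29, 31, 31, 32, 34, 36, 38, 39]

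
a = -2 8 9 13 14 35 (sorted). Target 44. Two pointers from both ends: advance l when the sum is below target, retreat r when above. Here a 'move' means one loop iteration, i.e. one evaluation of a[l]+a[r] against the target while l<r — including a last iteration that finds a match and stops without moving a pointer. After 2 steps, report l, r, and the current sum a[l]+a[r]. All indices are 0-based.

l=2, r=5, sum=44

[0,5] -2+35=33 <44 → l++
[1,5] 8+35=43 <44 → l++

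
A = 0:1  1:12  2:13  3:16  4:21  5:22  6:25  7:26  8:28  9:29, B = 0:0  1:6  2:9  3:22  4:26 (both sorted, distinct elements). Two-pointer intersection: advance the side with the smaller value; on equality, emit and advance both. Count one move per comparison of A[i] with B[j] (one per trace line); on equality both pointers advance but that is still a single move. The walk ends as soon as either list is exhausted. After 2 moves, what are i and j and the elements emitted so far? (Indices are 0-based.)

i=1, j=1, emitted=[]

[i=0,j=0] 1>0 → j++
[i=0,j=1] 1<6 → i++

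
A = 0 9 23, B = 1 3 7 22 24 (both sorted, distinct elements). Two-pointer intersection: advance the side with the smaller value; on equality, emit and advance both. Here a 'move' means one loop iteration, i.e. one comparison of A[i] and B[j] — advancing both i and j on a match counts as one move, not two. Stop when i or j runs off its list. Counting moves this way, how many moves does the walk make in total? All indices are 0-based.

[i=0,j=0] 0<1 → i++
[i=1,j=0] 9>1 → j++
[i=1,j=1] 9>3 → j++
[i=1,j=2] 9>7 → j++
[i=1,j=3] 9<22 → i++
[i=2,j=3] 23>22 → j++
[i=2,j=4] 23<24 → i++

7 moves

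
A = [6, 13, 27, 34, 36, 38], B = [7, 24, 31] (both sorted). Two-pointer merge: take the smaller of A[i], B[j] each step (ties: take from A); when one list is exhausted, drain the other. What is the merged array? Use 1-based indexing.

[6, 7, 13, 24, 27, 31, 34, 36, 38]

[i=1,j=1] A[i]=6<=B[j]=7 take 6 → i++
[i=2,j=1] A[i]=13>B[j]=7 take 7 → j++
[i=2,j=2] A[i]=13<=B[j]=24 take 13 → i++
[i=3,j=2] A[i]=27>B[j]=24 take 24 → j++
[i=3,j=3] A[i]=27<=B[j]=31 take 27 → i++
[i=4,j=3] A[i]=34>B[j]=31 take 31 → j++
[i=4,j=4] B done, take A[i]=34 → i++
[i=5,j=4] B done, take A[i]=36 → i++
[i=6,j=4] B done, take A[i]=38 → i++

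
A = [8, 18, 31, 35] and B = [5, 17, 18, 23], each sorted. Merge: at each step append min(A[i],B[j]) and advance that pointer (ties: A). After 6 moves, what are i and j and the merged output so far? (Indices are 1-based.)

[i=1,j=1] A[i]=8>B[j]=5 take 5 → j++
[i=1,j=2] A[i]=8<=B[j]=17 take 8 → i++
[i=2,j=2] A[i]=18>B[j]=17 take 17 → j++
[i=2,j=3] A[i]=18<=B[j]=18 take 18 → i++
[i=3,j=3] A[i]=31>B[j]=18 take 18 → j++
[i=3,j=4] A[i]=31>B[j]=23 take 23 → j++

i=3, j=5, merged so far=[5, 8, 17, 18, 18, 23]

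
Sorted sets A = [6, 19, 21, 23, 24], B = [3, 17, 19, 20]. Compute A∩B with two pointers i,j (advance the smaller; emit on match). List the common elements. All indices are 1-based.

[i=1,j=1] 6>3 → j++
[i=1,j=2] 6<17 → i++
[i=2,j=2] 19>17 → j++
[i=2,j=3] 19==19 emit → i++,j++
[i=3,j=4] 21>20 → j++

intersection = [19]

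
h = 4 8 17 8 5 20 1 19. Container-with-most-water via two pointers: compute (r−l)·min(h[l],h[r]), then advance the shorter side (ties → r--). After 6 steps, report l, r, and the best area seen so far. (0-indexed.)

[0,7] min(4,19)*7=28 best=28 * → l++
[1,7] min(8,19)*6=48 best=48 * → l++
[2,7] min(17,19)*5=85 best=85 * → l++
[3,7] min(8,19)*4=32 best=85 → l++
[4,7] min(5,19)*3=15 best=85 → l++
[5,7] min(20,19)*2=38 best=85 → r--

l=5, r=6, best area=85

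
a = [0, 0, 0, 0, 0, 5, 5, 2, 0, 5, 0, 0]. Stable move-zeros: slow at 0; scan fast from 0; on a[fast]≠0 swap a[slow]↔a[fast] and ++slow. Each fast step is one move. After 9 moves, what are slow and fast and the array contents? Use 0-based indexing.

slow=0 fast=0: a[fast]=0, fast++
slow=0 fast=1: a[fast]=0, fast++
slow=0 fast=2: a[fast]=0, fast++
slow=0 fast=3: a[fast]=0, fast++
slow=0 fast=4: a[fast]=0, fast++
slow=0 fast=5: a[fast]=5≠0 swap→a[0]=5, slow++,fast++
slow=1 fast=6: a[fast]=5≠0 swap→a[1]=5, slow++,fast++
slow=2 fast=7: a[fast]=2≠0 swap→a[2]=2, slow++,fast++
slow=3 fast=8: a[fast]=0, fast++

slow=3, fast=9, a=[5, 5, 2, 0, 0, 0, 0, 0, 0, 5, 0, 0]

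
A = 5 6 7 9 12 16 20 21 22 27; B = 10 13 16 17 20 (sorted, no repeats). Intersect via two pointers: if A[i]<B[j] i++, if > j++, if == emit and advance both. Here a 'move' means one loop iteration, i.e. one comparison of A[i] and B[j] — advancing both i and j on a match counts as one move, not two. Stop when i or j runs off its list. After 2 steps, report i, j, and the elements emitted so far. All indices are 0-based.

i=2, j=0, emitted=[]

[i=0,j=0] 5<10 → i++
[i=1,j=0] 6<10 → i++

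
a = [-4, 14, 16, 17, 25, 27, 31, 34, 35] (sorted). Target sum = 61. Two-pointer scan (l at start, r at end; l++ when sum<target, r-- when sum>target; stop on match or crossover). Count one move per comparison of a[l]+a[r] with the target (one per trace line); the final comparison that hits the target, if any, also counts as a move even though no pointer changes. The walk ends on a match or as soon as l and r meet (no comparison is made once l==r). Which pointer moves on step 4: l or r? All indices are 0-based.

[0,8] -4+35=31 <61 → l++
[1,8] 14+35=49 <61 → l++
[2,8] 16+35=51 <61 → l++
[3,8] 17+35=52 <61 → l++

l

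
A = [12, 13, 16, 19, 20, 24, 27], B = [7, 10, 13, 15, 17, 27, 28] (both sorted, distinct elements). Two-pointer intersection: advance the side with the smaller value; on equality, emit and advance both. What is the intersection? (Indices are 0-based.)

intersection = [13, 27]

i=0 j=0: 12>7, j++
i=0 j=1: 12>10, j++
i=0 j=2: 12<13, i++
i=1 j=2: 13==13 emit, i++,j++
i=2 j=3: 16>15, j++
i=2 j=4: 16<17, i++
i=3 j=4: 19>17, j++
i=3 j=5: 19<27, i++
i=4 j=5: 20<27, i++
i=5 j=5: 24<27, i++
i=6 j=5: 27==27 emit, i++,j++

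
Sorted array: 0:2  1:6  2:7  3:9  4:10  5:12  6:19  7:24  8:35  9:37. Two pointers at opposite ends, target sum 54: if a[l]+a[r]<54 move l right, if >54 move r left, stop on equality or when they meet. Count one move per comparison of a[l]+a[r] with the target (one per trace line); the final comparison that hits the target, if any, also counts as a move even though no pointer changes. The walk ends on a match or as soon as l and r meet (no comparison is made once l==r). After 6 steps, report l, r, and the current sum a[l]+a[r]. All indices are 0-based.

l=6, r=9, sum=56

[0,9] 2+37=39 <54 → l++
[1,9] 6+37=43 <54 → l++
[2,9] 7+37=44 <54 → l++
[3,9] 9+37=46 <54 → l++
[4,9] 10+37=47 <54 → l++
[5,9] 12+37=49 <54 → l++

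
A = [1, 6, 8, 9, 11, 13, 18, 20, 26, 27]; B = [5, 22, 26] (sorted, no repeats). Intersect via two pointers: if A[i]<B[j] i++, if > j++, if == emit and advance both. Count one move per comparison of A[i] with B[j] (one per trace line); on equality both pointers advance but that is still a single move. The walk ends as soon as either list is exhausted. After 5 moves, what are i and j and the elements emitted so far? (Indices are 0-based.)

i=4, j=1, emitted=[]

[i=0,j=0] 1<5 → i++
[i=1,j=0] 6>5 → j++
[i=1,j=1] 6<22 → i++
[i=2,j=1] 8<22 → i++
[i=3,j=1] 9<22 → i++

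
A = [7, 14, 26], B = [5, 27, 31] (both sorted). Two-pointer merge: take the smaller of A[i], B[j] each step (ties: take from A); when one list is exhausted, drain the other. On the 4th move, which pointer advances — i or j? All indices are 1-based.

i=1 j=1: A[i]=7>B[j]=5 take 5, j++
i=1 j=2: A[i]=7<=B[j]=27 take 7, i++
i=2 j=2: A[i]=14<=B[j]=27 take 14, i++
i=3 j=2: A[i]=26<=B[j]=27 take 26, i++

i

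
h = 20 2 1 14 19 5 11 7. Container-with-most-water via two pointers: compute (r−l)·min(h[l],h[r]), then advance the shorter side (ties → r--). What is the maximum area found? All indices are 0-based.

l=0 r=7: min(20,7)*7=49 best=49 *, r--
l=0 r=6: min(20,11)*6=66 best=66 *, r--
l=0 r=5: min(20,5)*5=25 best=66, r--
l=0 r=4: min(20,19)*4=76 best=76 *, r--
l=0 r=3: min(20,14)*3=42 best=76, r--
l=0 r=2: min(20,1)*2=2 best=76, r--
l=0 r=1: min(20,2)*1=2 best=76, r--

max area = 76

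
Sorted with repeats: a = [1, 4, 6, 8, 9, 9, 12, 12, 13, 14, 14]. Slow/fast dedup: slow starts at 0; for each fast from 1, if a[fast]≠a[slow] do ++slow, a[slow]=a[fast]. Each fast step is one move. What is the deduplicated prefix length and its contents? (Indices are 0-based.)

(s=0,f=1) a[fast]=4≠a[slow]=1 write a[1]=4 → slow++,fast++
(s=1,f=2) a[fast]=6≠a[slow]=4 write a[2]=6 → slow++,fast++
(s=2,f=3) a[fast]=8≠a[slow]=6 write a[3]=8 → slow++,fast++
(s=3,f=4) a[fast]=9≠a[slow]=8 write a[4]=9 → slow++,fast++
(s=4,f=5) a[fast]=9=a[slow] dup → fast++
(s=4,f=6) a[fast]=12≠a[slow]=9 write a[5]=12 → slow++,fast++
(s=5,f=7) a[fast]=12=a[slow] dup → fast++
(s=5,f=8) a[fast]=13≠a[slow]=12 write a[6]=13 → slow++,fast++
(s=6,f=9) a[fast]=14≠a[slow]=13 write a[7]=14 → slow++,fast++
(s=7,f=10) a[fast]=14=a[slow] dup → fast++

length 8; prefix = [1, 4, 6, 8, 9, 12, 13, 14]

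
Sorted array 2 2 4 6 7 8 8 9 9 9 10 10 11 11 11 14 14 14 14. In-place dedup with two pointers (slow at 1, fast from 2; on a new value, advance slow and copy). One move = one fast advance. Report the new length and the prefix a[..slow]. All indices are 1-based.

length 9; prefix = [2, 4, 6, 7, 8, 9, 10, 11, 14]

(s=1,f=2) a[fast]=2=a[slow] dup → fast++
(s=1,f=3) a[fast]=4≠a[slow]=2 write a[2]=4 → slow++,fast++
(s=2,f=4) a[fast]=6≠a[slow]=4 write a[3]=6 → slow++,fast++
(s=3,f=5) a[fast]=7≠a[slow]=6 write a[4]=7 → slow++,fast++
(s=4,f=6) a[fast]=8≠a[slow]=7 write a[5]=8 → slow++,fast++
(s=5,f=7) a[fast]=8=a[slow] dup → fast++
(s=5,f=8) a[fast]=9≠a[slow]=8 write a[6]=9 → slow++,fast++
(s=6,f=9) a[fast]=9=a[slow] dup → fast++
(s=6,f=10) a[fast]=9=a[slow] dup → fast++
(s=6,f=11) a[fast]=10≠a[slow]=9 write a[7]=10 → slow++,fast++
(s=7,f=12) a[fast]=10=a[slow] dup → fast++
(s=7,f=13) a[fast]=11≠a[slow]=10 write a[8]=11 → slow++,fast++
(s=8,f=14) a[fast]=11=a[slow] dup → fast++
(s=8,f=15) a[fast]=11=a[slow] dup → fast++
(s=8,f=16) a[fast]=14≠a[slow]=11 write a[9]=14 → slow++,fast++
(s=9,f=17) a[fast]=14=a[slow] dup → fast++
(s=9,f=18) a[fast]=14=a[slow] dup → fast++
(s=9,f=19) a[fast]=14=a[slow] dup → fast++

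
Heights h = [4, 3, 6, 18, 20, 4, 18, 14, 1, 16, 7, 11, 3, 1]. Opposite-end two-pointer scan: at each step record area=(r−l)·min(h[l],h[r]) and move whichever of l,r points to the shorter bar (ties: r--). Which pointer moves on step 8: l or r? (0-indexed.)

r

[0,13] min(4,1)*13=13 best=13 * → r--
[0,12] min(4,3)*12=36 best=36 * → r--
[0,11] min(4,11)*11=44 best=44 * → l++
[1,11] min(3,11)*10=30 best=44 → l++
[2,11] min(6,11)*9=54 best=54 * → l++
[3,11] min(18,11)*8=88 best=88 * → r--
[3,10] min(18,7)*7=49 best=88 → r--
[3,9] min(18,16)*6=96 best=96 * → r--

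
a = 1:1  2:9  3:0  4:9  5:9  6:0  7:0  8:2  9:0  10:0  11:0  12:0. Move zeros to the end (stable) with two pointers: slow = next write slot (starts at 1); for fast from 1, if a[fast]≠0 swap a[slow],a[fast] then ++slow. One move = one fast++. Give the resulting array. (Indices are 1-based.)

slow=1 fast=1: a[fast]=1≠0 swap→a[1]=1, slow++,fast++
slow=2 fast=2: a[fast]=9≠0 swap→a[2]=9, slow++,fast++
slow=3 fast=3: a[fast]=0, fast++
slow=3 fast=4: a[fast]=9≠0 swap→a[3]=9, slow++,fast++
slow=4 fast=5: a[fast]=9≠0 swap→a[4]=9, slow++,fast++
slow=5 fast=6: a[fast]=0, fast++
slow=5 fast=7: a[fast]=0, fast++
slow=5 fast=8: a[fast]=2≠0 swap→a[5]=2, slow++,fast++
slow=6 fast=9: a[fast]=0, fast++
slow=6 fast=10: a[fast]=0, fast++
slow=6 fast=11: a[fast]=0, fast++
slow=6 fast=12: a[fast]=0, fast++

[1, 9, 9, 9, 2, 0, 0, 0, 0, 0, 0, 0]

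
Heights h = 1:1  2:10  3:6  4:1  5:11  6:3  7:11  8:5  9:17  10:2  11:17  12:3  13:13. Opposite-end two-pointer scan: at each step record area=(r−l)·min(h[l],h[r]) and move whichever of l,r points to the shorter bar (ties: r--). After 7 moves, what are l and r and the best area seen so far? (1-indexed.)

[1,13] min(1,13)*12=12 best=12 * → l++
[2,13] min(10,13)*11=110 best=110 * → l++
[3,13] min(6,13)*10=60 best=110 → l++
[4,13] min(1,13)*9=9 best=110 → l++
[5,13] min(11,13)*8=88 best=110 → l++
[6,13] min(3,13)*7=21 best=110 → l++
[7,13] min(11,13)*6=66 best=110 → l++

l=8, r=13, best area=110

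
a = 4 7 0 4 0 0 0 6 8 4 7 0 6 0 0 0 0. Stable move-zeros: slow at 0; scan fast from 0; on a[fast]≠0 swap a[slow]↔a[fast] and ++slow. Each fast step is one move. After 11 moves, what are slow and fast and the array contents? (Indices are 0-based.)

slow=0 fast=0: a[fast]=4≠0 swap→a[0]=4, slow++,fast++
slow=1 fast=1: a[fast]=7≠0 swap→a[1]=7, slow++,fast++
slow=2 fast=2: a[fast]=0, fast++
slow=2 fast=3: a[fast]=4≠0 swap→a[2]=4, slow++,fast++
slow=3 fast=4: a[fast]=0, fast++
slow=3 fast=5: a[fast]=0, fast++
slow=3 fast=6: a[fast]=0, fast++
slow=3 fast=7: a[fast]=6≠0 swap→a[3]=6, slow++,fast++
slow=4 fast=8: a[fast]=8≠0 swap→a[4]=8, slow++,fast++
slow=5 fast=9: a[fast]=4≠0 swap→a[5]=4, slow++,fast++
slow=6 fast=10: a[fast]=7≠0 swap→a[6]=7, slow++,fast++

slow=7, fast=11, a=[4, 7, 4, 6, 8, 4, 7, 0, 0, 0, 0, 0, 6, 0, 0, 0, 0]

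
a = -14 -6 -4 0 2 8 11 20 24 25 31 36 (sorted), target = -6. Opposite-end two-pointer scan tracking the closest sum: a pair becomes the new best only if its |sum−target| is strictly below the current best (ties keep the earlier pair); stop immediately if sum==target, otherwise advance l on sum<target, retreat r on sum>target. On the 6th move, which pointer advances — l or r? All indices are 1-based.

r

[1,12] -14+36=22 d=28 * → r--
[1,11] -14+31=17 d=23 * → r--
[1,10] -14+25=11 d=17 * → r--
[1,9] -14+24=10 d=16 * → r--
[1,8] -14+20=6 d=12 * → r--
[1,7] -14+11=-3 d=3 * → r--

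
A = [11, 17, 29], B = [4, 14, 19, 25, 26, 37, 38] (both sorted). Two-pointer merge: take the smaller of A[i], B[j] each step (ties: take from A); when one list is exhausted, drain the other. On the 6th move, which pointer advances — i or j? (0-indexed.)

[i=0,j=0] A[i]=11>B[j]=4 take 4 → j++
[i=0,j=1] A[i]=11<=B[j]=14 take 11 → i++
[i=1,j=1] A[i]=17>B[j]=14 take 14 → j++
[i=1,j=2] A[i]=17<=B[j]=19 take 17 → i++
[i=2,j=2] A[i]=29>B[j]=19 take 19 → j++
[i=2,j=3] A[i]=29>B[j]=25 take 25 → j++

j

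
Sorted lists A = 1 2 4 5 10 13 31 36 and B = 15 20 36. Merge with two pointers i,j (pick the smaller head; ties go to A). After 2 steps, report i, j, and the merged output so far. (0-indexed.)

i=2, j=0, merged so far=[1, 2]

i=0 j=0: A[i]=1<=B[j]=15 take 1, i++
i=1 j=0: A[i]=2<=B[j]=15 take 2, i++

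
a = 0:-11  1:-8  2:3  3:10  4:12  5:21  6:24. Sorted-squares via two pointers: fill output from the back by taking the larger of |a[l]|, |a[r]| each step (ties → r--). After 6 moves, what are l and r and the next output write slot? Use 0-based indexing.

l=2, r=2, next write slot=0

[0,6] |-11|<=|24| out[6]=576 → r--
[0,5] |-11|<=|21| out[5]=441 → r--
[0,4] |-11|<=|12| out[4]=144 → r--
[0,3] |-11|>|10| out[3]=121 → l++
[1,3] |-8|<=|10| out[2]=100 → r--
[1,2] |-8|>|3| out[1]=64 → l++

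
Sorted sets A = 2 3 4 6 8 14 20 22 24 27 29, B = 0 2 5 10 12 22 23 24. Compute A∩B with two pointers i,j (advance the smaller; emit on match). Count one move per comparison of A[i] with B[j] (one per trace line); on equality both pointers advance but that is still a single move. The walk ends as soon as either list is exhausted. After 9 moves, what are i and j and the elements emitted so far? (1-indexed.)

[i=1,j=1] 2>0 → j++
[i=1,j=2] 2==2 emit → i++,j++
[i=2,j=3] 3<5 → i++
[i=3,j=3] 4<5 → i++
[i=4,j=3] 6>5 → j++
[i=4,j=4] 6<10 → i++
[i=5,j=4] 8<10 → i++
[i=6,j=4] 14>10 → j++
[i=6,j=5] 14>12 → j++

i=6, j=6, emitted=[2]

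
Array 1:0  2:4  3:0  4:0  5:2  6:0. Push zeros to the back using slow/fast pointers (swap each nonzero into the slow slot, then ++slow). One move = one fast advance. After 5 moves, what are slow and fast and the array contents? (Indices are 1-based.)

(s=1,f=1) a[fast]=0 → fast++
(s=1,f=2) a[fast]=4≠0 swap→a[1]=4 → slow++,fast++
(s=2,f=3) a[fast]=0 → fast++
(s=2,f=4) a[fast]=0 → fast++
(s=2,f=5) a[fast]=2≠0 swap→a[2]=2 → slow++,fast++

slow=3, fast=6, a=[4, 2, 0, 0, 0, 0]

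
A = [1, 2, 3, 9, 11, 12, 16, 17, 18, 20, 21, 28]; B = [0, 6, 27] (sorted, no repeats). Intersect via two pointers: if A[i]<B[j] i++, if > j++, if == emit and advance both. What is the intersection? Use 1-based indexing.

intersection = []

[i=1,j=1] 1>0 → j++
[i=1,j=2] 1<6 → i++
[i=2,j=2] 2<6 → i++
[i=3,j=2] 3<6 → i++
[i=4,j=2] 9>6 → j++
[i=4,j=3] 9<27 → i++
[i=5,j=3] 11<27 → i++
[i=6,j=3] 12<27 → i++
[i=7,j=3] 16<27 → i++
[i=8,j=3] 17<27 → i++
[i=9,j=3] 18<27 → i++
[i=10,j=3] 20<27 → i++
[i=11,j=3] 21<27 → i++
[i=12,j=3] 28>27 → j++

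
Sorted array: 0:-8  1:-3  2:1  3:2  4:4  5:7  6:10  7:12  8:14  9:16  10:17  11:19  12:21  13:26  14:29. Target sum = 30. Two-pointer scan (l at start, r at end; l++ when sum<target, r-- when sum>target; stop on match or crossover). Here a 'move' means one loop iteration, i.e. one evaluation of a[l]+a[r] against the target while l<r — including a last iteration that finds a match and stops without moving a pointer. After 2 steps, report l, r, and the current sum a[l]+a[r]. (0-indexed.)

[0,14] -8+29=21 <30 → l++
[1,14] -3+29=26 <30 → l++

l=2, r=14, sum=30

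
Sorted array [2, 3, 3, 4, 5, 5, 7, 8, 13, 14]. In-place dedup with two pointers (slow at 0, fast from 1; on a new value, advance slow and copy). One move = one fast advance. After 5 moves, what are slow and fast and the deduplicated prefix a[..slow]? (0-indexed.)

slow=0 fast=1: a[fast]=3≠a[slow]=2 write a[1]=3, slow++,fast++
slow=1 fast=2: a[fast]=3=a[slow] dup, fast++
slow=1 fast=3: a[fast]=4≠a[slow]=3 write a[2]=4, slow++,fast++
slow=2 fast=4: a[fast]=5≠a[slow]=4 write a[3]=5, slow++,fast++
slow=3 fast=5: a[fast]=5=a[slow] dup, fast++

slow=3, fast=6, prefix=[2, 3, 4, 5]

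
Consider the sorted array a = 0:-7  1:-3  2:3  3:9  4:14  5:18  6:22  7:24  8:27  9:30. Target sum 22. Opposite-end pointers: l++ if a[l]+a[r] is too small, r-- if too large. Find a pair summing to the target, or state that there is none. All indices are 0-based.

l=0 r=9: -7+30=23 >22, r--
l=0 r=8: -7+27=20 <22, l++
l=1 r=8: -3+27=24 >22, r--
l=1 r=7: -3+24=21 <22, l++
l=2 r=7: 3+24=27 >22, r--
l=2 r=6: 3+22=25 >22, r--
l=2 r=5: 3+18=21 <22, l++
l=3 r=5: 9+18=27 >22, r--
l=3 r=4: 9+14=23 >22, r--

no pair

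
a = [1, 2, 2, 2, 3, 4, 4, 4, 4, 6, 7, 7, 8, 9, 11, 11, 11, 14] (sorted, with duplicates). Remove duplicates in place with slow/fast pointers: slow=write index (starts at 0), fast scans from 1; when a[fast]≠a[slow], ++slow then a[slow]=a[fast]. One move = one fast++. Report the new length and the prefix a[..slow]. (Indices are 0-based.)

length 10; prefix = [1, 2, 3, 4, 6, 7, 8, 9, 11, 14]

slow=0 fast=1: a[fast]=2≠a[slow]=1 write a[1]=2, slow++,fast++
slow=1 fast=2: a[fast]=2=a[slow] dup, fast++
slow=1 fast=3: a[fast]=2=a[slow] dup, fast++
slow=1 fast=4: a[fast]=3≠a[slow]=2 write a[2]=3, slow++,fast++
slow=2 fast=5: a[fast]=4≠a[slow]=3 write a[3]=4, slow++,fast++
slow=3 fast=6: a[fast]=4=a[slow] dup, fast++
slow=3 fast=7: a[fast]=4=a[slow] dup, fast++
slow=3 fast=8: a[fast]=4=a[slow] dup, fast++
slow=3 fast=9: a[fast]=6≠a[slow]=4 write a[4]=6, slow++,fast++
slow=4 fast=10: a[fast]=7≠a[slow]=6 write a[5]=7, slow++,fast++
slow=5 fast=11: a[fast]=7=a[slow] dup, fast++
slow=5 fast=12: a[fast]=8≠a[slow]=7 write a[6]=8, slow++,fast++
slow=6 fast=13: a[fast]=9≠a[slow]=8 write a[7]=9, slow++,fast++
slow=7 fast=14: a[fast]=11≠a[slow]=9 write a[8]=11, slow++,fast++
slow=8 fast=15: a[fast]=11=a[slow] dup, fast++
slow=8 fast=16: a[fast]=11=a[slow] dup, fast++
slow=8 fast=17: a[fast]=14≠a[slow]=11 write a[9]=14, slow++,fast++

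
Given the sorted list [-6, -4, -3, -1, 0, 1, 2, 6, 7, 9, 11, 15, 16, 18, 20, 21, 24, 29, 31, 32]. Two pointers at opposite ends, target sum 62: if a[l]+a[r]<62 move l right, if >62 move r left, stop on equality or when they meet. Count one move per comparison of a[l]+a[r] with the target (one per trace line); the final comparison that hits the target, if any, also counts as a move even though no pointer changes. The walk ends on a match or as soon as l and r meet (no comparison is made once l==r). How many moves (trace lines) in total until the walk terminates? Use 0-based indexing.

l=0 r=19: -6+32=26 <62, l++
l=1 r=19: -4+32=28 <62, l++
l=2 r=19: -3+32=29 <62, l++
l=3 r=19: -1+32=31 <62, l++
l=4 r=19: 0+32=32 <62, l++
l=5 r=19: 1+32=33 <62, l++
l=6 r=19: 2+32=34 <62, l++
l=7 r=19: 6+32=38 <62, l++
l=8 r=19: 7+32=39 <62, l++
l=9 r=19: 9+32=41 <62, l++
l=10 r=19: 11+32=43 <62, l++
l=11 r=19: 15+32=47 <62, l++
l=12 r=19: 16+32=48 <62, l++
l=13 r=19: 18+32=50 <62, l++
l=14 r=19: 20+32=52 <62, l++
l=15 r=19: 21+32=53 <62, l++
l=16 r=19: 24+32=56 <62, l++
l=17 r=19: 29+32=61 <62, l++
l=18 r=19: 31+32=63 >62, r--

19 moves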